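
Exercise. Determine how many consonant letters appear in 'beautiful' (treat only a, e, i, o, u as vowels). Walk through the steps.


Consonants in 'beautiful': b, t, f, l = 4 consonants.

4


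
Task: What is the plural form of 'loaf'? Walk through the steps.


Apply rule: Change -f to -ves. 'loaf' becomes 'loaves'.

loaves


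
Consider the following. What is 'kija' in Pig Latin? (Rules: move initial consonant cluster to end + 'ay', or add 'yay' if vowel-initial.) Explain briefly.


'kija': move consonant cluster 'k' to end and add 'ay': 'ijakay'.

ijakay


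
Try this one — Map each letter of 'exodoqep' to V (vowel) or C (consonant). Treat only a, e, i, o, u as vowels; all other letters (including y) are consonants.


Letter mapping: e = V, x = C, o = V, d = C, o = V, q = C, e = V, p = C.

VCVCVCVC


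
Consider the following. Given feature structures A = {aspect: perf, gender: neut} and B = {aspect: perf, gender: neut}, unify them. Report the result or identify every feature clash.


Compare features:
aspect: A=perf vs B=perf -> unified: perf
gender: A=neut vs B=neut -> unified: neut
No clashes found.

Unified: {aspect: perf, gender: neut}


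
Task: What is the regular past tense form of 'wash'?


Apply rule: Add -ed. 'wash' becomes 'washed'.

washed


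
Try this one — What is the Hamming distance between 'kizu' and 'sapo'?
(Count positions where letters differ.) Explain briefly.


Alignment:
Position 1: 'k' vs 's' = DIFFER
Position 2: 'i' vs 'a' = DIFFER
Position 3: 'z' vs 'p' = DIFFER
Position 4: 'u' vs 'o' = DIFFER
Total differences: 4

4


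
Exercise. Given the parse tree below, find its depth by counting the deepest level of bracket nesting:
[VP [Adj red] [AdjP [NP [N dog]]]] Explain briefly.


Count bracket nesting levels:
'[' at pos 0: depth = 1
'[' at pos 4: depth = 2
'[' at pos 14: depth = 2
'[' at pos 20: depth = 3
'[' at pos 24: depth = 4
Maximum depth reached: 4

4


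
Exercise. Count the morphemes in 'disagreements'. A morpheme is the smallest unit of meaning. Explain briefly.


Decomposition: dis- (prefix) + agree (root) + -ment (suffix) + -s (plural) = 4 morpheme(s)

4 morphemes


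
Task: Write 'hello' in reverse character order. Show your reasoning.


Reverse 'hello' character by character: 'olleh'.

olleh


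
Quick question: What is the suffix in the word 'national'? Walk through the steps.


The word 'national' = 'nation' (root) + '-al' (suffix). The suffix is '-al'.

al


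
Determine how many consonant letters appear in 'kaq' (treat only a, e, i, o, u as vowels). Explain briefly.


Consonants in 'kaq': k, q = 2 consonants.

2


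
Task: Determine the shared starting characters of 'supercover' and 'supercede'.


Compare from the start: 6 characters match: 'superc'. Mismatch at position 7: 'o' vs 'e'.

superc


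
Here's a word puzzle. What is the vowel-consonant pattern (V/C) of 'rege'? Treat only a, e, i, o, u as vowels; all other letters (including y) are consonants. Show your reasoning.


Letter mapping: r = C, e = V, g = C, e = V.

CVCV


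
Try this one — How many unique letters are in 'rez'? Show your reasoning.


Unique letters in 'rez': {e, r, z} = 3 distinct letters.

3


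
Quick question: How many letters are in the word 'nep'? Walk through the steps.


Spell out 'nep' and number each letter: n(1), e(2), p(3). Total: 3 letters.

3


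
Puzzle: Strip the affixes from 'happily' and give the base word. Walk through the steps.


Remove suffix '-ly' from 'happily' to get root 'happy'.

happy


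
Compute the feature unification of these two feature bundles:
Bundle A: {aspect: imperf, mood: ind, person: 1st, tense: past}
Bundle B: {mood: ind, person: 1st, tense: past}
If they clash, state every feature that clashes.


Compare features:
aspect: A=imperf vs B=_ -> unified: imperf
mood: A=ind vs B=ind -> unified: ind
person: A=1st vs B=1st -> unified: 1st
tense: A=past vs B=past -> unified: past
No clashes found.

Unified: {aspect: imperf, mood: ind, person: 1st, tense: past}


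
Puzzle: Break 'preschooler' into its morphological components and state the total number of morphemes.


Step 1: Identify prefix: 'pre' (meaning: before)
Step 2: Identify root: 'school'
Step 3: Identify suffix(es): 'er'
Decomposition: pre- (prefix: before) + school (root) + -er (suffix: one who)
Total morphemes: 3

3 morphemes (pre- (prefix: before) + school (root) + -er (suffix: one who))


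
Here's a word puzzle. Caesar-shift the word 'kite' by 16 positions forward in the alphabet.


Shift each letter by 16: k -> a, i -> y, t -> j, e -> u. Result: 'ayju'.

ayju


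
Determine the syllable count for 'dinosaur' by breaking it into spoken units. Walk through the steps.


Break 'dinosaur' into syllables: di-no-saur -> di | no | saur = 3 syllables

3 syllables


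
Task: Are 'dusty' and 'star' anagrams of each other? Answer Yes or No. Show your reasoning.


Sorted letters of 'dusty': 'dstuy'
Sorted letters of 'star': 'arst'
They do not match.

No


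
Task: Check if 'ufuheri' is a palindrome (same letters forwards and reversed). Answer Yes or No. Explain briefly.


Forward: 'ufuheri'
Reversed: 'irehufu'
They differ.

No


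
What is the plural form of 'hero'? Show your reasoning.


Apply rule: Add -es (consonant + o). 'hero' becomes 'heroes'.

heroes


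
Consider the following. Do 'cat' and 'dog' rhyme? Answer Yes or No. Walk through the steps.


Rime (stressed vowel + following sounds) of 'cat': -at = /æt/
Rime of 'dog': -og = /ɒg/
/æt/ and /ɒg/ are different ending sounds, so the words do not rhyme.

No


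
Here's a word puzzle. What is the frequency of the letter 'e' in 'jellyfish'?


Letter 'e' in 'jellyfish': found at position(s) 2 = 1 occurrence(s).

1


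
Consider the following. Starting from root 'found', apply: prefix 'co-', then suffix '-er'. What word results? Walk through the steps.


Step 1: Add prefix 'co-' to 'found' = 'cofound'
Step 2: Add suffix '-er' to 'cofound' = 'cofounder'

cofounder


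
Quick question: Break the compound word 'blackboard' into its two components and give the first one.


Split 'blackboard' into 'black' + 'board'. The first part is 'black'.

black


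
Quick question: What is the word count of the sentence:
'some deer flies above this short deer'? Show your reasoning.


Split into words: some | deer | flies | above | this | short | deer = 7 words.

7


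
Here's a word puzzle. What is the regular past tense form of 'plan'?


Apply rule: Double final consonant and add -ed. 'plan' becomes 'planned'.

planned


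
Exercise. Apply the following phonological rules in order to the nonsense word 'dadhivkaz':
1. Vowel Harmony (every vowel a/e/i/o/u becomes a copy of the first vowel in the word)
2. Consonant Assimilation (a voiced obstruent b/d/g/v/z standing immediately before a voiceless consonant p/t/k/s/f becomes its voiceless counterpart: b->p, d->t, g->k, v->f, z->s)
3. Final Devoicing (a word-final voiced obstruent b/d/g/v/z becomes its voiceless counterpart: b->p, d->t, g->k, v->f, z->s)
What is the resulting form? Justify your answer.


Starting form: 'dadhivkaz'
Rule 1: Vowel Harmony: all vowels become 'a' (matching first vowel). 'dadhivkaz' -> 'dadhavkaz'
Rule 2: Consonant Assimilation: voiced obstruent before voiceless consonant becomes voiceless ('vk' -> 'fk'). 'dadhavkaz' -> 'dadhafkaz'
Rule 3: Final Devoicing: word-final voiced obstruent 'z' becomes voiceless 's'. 'dadhafkaz' -> 'dadhafkas'
Final form: 'dadhafkas'

dadhafkas


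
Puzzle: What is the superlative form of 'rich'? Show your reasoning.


Apply superlative formation (add -est): 'rich' -> 'richest'.

richest


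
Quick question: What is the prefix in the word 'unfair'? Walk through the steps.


The word 'unfair' = 'un' (prefix) + 'fair' (root). The prefix is 'un'.

un


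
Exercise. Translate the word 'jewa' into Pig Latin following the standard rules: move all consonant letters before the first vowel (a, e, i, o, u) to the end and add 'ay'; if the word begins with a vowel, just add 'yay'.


'jewa': move consonant cluster 'j' to end and add 'ay': 'ewajay'.

ewajay


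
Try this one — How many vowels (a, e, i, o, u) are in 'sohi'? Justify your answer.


Vowels in 'sohi': o, i = 2 vowels.

2


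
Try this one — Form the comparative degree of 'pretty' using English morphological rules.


Apply comparative formation (consonant + y: change y to i, add -er): 'pretty' -> 'prettier'.

prettier


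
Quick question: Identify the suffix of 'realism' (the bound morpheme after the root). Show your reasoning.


The word 'realism' = 'real' (root) + '-ism' (suffix). The suffix is '-ism'.

ism


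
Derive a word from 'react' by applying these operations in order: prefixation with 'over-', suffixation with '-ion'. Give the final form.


Step 1: Add prefix 'over-' to 'react' = 'overreact'
Step 2: Add suffix '-ion' to 'overreact' = 'overreaction'

overreaction


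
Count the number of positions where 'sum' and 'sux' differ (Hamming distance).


Alignment:
Position 1: 's' vs 's' = match
Position 2: 'u' vs 'u' = match
Position 3: 'm' vs 'x' = DIFFER
Total differences: 1

1


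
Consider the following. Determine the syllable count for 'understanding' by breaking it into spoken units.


Break 'understanding' into syllables: un-der-stand-ing -> un | der | stand | ing = 4 syllables

4 syllables


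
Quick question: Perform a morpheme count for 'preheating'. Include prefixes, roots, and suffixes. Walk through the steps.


Decomposition: pre- (prefix) + heat (root) + -ing (suffix) = 3 morpheme(s)

3 morphemes


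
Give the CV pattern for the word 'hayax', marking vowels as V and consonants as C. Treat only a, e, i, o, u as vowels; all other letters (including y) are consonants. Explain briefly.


Letter mapping: h = C, a = V, y = C, a = V, x = C.

CVCVC


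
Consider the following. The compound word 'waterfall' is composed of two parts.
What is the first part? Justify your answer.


Split 'waterfall' into 'water' + 'fall'. The first part is 'water'.

water


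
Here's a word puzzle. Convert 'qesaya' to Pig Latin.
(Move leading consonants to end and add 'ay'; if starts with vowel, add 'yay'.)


'qesaya': move consonant cluster 'q' to end and add 'ay': 'esayaqay'.

esayaqay


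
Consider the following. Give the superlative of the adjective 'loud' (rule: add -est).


Apply superlative formation (add -est): 'loud' -> 'loudest'.

loudest


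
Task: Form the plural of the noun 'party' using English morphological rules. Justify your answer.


Apply rule: Change -y to -ies (consonant + y). 'party' becomes 'parties'.

parties


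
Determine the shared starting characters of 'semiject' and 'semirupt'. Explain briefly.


Compare from the start: 4 characters match: 'semi'. Mismatch at position 5: 'j' vs 'r'.

semi


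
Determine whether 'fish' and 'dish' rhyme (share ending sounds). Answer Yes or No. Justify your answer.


Rime (stressed vowel + following sounds) of 'fish': -ish = /ɪʃ/
Rime of 'dish': -ish = /ɪʃ/
/ɪʃ/ and /ɪʃ/ are the same ending sound, so the words rhyme.

Yes


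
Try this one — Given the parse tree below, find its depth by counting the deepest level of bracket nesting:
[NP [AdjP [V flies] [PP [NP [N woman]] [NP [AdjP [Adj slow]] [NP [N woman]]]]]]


Count bracket nesting levels:
'[' at pos 0: depth = 1
'[' at pos 4: depth = 2
'[' at pos 10: depth = 3
'[' at pos 20: depth = 3
'[' at pos 24: depth = 4
'[' at pos 28: depth = 5
'[' at pos 39: depth = 4
'[' at pos 43: depth = 5
'[' at pos 49: depth = 6
'[' at pos 61: depth = 5
'[' at pos 65: depth = 6
Maximum depth reached: 6

6


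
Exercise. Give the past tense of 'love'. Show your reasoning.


Apply rule: Add -d (word ends in -e). 'love' becomes 'loved'.

loved


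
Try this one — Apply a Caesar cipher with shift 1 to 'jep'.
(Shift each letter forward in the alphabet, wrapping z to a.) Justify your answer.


Shift each letter by 1: j -> k, e -> f, p -> q. Result: 'kfq'.

kfq


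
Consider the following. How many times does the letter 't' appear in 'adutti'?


Letter 't' in 'adutti': found at position(s) 4, 5 = 2 occurrence(s).

2


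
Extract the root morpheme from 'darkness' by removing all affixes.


Remove suffix '-ness' from 'darkness' to get root 'dark'.

dark


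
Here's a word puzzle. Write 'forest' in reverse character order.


Reverse 'forest' character by character: 'tserof'.

tserof


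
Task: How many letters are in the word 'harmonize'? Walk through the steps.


Spell out 'harmonize' and number each letter: h(1), a(2), r(3), m(4), o(5), n(6), i(7), z(8), e(9). Total: 9 letters.

9


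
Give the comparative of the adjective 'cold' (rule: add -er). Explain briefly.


Apply comparative formation (add -er): 'cold' -> 'colder'.

colder


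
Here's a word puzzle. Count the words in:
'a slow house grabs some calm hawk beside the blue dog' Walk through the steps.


Split into words: a | slow | house | grabs | some | calm | hawk | beside | the | blue | dog = 11 words.

11


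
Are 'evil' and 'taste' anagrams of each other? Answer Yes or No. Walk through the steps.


Sorted letters of 'evil': 'eilv'
Sorted letters of 'taste': 'aestt'
They do not match.

No


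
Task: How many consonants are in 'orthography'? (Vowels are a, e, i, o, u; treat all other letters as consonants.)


Consonants in 'orthography': r, t, h, g, r, p, h, y = 8 consonants.

8


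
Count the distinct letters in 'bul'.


Unique letters in 'bul': {b, l, u} = 3 distinct letters.

3


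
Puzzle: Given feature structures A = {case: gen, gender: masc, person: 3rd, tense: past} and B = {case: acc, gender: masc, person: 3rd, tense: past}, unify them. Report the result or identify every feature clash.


Compare features:
case: A=gen vs B=acc -> CLASH
gender: A=masc vs B=masc -> unified: masc
person: A=3rd vs B=3rd -> unified: 3rd
tense: A=past vs B=past -> unified: past
Clash detected on feature 'case' (gen vs acc); unification fails.

CLASH on 'case' (gen vs acc)


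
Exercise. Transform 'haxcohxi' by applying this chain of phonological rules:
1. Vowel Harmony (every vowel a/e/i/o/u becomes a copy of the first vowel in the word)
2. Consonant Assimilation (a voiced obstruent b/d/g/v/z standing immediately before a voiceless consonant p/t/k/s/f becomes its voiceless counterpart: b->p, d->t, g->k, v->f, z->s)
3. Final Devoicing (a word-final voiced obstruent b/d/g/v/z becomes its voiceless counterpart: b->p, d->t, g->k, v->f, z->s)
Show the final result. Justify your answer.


Starting form: 'haxcohxi'
Rule 1: Vowel Harmony: all vowels become 'a' (matching first vowel). 'haxcohxi' -> 'haxcahxa'
Rule 2: Consonant Assimilation: no voiced obstruent (b/d/g/v/z) stands immediately before a voiceless consonant (p/t/k/s/f). No change.
Rule 3: Final Devoicing: the word ends in the vowel 'a', not a consonant. No change.
Final form: 'haxcahxa'

haxcahxa


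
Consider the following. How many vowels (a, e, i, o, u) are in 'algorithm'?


Vowels in 'algorithm': a, o, i = 3 vowels.

3


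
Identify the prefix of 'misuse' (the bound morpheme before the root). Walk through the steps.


The word 'misuse' = 'mis' (prefix) + 'use' (root). The prefix is 'mis'.

mis


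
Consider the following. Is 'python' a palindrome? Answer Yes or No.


Forward: 'python'
Reversed: 'nohtyp'
They differ.

No


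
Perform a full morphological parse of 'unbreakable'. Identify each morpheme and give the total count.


Step 1: Identify prefix: 'un' (meaning: not/reverse)
Step 2: Identify root: 'break'
Step 3: Identify suffix(es): 'able'
Decomposition: un- (prefix: not/reverse) + break (root) + -able (suffix: capable of)
Total morphemes: 3

3 morphemes (un- (prefix: not/reverse) + break (root) + -able (suffix: capable of))


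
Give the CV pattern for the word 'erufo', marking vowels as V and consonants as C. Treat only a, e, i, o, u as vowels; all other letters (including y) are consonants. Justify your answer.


Letter mapping: e = V, r = C, u = V, f = C, o = V.

VCVCV


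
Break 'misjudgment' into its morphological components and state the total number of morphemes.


Step 1: Identify prefix: 'mis' (meaning: wrongly)
Step 2: Identify root: 'judge'
Step 3: Identify suffix(es): 'ment'
Decomposition: mis- (prefix: wrongly) + judge (root) + -ment (suffix: action/result)
Total morphemes: 3

3 morphemes (mis- (prefix: wrongly) + judge (root) + -ment (suffix: action/result))


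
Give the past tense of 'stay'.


Apply rule: Add -ed. 'stay' becomes 'stayed'.

stayed


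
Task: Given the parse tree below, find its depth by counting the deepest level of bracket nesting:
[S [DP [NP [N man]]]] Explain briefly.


Count bracket nesting levels:
'[' at pos 0: depth = 1
'[' at pos 3: depth = 2
'[' at pos 7: depth = 3
'[' at pos 11: depth = 4
Maximum depth reached: 4

4


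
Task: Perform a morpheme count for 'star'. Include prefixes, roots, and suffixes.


Decomposition: star (free morpheme) = 1 morpheme(s)

1 morphemes


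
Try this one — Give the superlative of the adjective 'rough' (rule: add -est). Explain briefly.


Apply superlative formation (add -est): 'rough' -> 'roughest'.

roughest


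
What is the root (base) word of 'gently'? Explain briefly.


Remove suffix '-ly' from 'gently' to get root 'gentle'.

gentle


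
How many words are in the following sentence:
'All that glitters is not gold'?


Split into words: All | that | glitters | is | not | gold = 6 words.

6


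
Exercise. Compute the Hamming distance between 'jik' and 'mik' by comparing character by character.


Alignment:
Position 1: 'j' vs 'm' = DIFFER
Position 2: 'i' vs 'i' = match
Position 3: 'k' vs 'k' = match
Total differences: 1

1


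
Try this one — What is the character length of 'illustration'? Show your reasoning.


Spell out 'illustration' and number each letter: i(1), l(2), l(3), u(4), s(5), t(6), r(7), a(8), t(9), i(10), o(11), n(12). Total: 12 letters.

12


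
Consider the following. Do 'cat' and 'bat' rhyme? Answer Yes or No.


Rime (stressed vowel + following sounds) of 'cat': -at = /æt/
Rime of 'bat': -at = /æt/
/æt/ and /æt/ are the same ending sound, so the words rhyme.

Yes


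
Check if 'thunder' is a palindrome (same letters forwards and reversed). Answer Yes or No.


Forward: 'thunder'
Reversed: 'rednuht'
They differ.

No


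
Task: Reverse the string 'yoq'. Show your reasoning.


Reverse 'yoq' character by character: 'qoy'.

qoy


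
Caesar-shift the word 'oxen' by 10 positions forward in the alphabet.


Shift each letter by 10: o -> y, x -> h, e -> o, n -> x. Result: 'yhox'.

yhox


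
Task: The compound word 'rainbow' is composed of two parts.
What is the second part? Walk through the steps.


Split 'rainbow' into 'rain' + 'bow'. The second part is 'bow'.

bow


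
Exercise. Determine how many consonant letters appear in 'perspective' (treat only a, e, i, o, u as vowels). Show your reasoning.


Consonants in 'perspective': p, r, s, p, c, t, v = 7 consonants.

7


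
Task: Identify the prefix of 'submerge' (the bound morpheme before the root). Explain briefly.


The word 'submerge' = 'sub' (prefix) + 'merge' (root). The prefix is 'sub'.

sub


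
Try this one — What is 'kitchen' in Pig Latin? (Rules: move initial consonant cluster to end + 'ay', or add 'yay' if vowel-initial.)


'kitchen': move consonant cluster 'k' to end and add 'ay': 'itchenkay'.

itchenkay


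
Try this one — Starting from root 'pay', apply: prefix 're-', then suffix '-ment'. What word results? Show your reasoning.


Step 1: Add prefix 're-' to 'pay' = 'repay'
Step 2: Add suffix '-ment' to 'repay' = 'repayment'

repayment


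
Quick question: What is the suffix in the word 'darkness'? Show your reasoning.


The word 'darkness' = 'dark' (root) + '-ness' (suffix). The suffix is '-ness'.

ness


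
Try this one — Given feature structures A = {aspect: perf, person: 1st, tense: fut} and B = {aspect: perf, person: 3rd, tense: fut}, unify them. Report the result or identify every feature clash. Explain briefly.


Compare features:
aspect: A=perf vs B=perf -> unified: perf
person: A=1st vs B=3rd -> CLASH
tense: A=fut vs B=fut -> unified: fut
Clash detected on feature 'person' (1st vs 3rd); unification fails.

CLASH on 'person' (1st vs 3rd)


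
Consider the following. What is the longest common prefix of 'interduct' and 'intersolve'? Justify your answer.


Compare from the start: 5 characters match: 'inter'. Mismatch at position 6: 'd' vs 's'.

inter


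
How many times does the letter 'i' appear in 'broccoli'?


Letter 'i' in 'broccoli': found at position(s) 8 = 1 occurrence(s).

1


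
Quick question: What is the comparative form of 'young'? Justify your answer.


Apply comparative formation (add -er): 'young' -> 'younger'.

younger


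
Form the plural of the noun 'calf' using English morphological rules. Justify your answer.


Apply rule: Change -f to -ves. 'calf' becomes 'calves'.

calves


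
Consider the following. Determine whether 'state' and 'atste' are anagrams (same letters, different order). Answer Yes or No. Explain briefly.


Sorted letters of 'state': 'aestt'
Sorted letters of 'atste': 'aestt'
They match.

Yes


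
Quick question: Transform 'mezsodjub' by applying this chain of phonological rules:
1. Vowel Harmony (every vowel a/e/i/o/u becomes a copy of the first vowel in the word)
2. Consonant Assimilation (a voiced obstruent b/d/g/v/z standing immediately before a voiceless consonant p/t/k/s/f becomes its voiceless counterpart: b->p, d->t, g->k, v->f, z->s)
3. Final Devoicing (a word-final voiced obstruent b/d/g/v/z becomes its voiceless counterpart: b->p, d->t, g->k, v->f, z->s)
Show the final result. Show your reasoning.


Starting form: 'mezsodjub'
Rule 1: Vowel Harmony: all vowels become 'e' (matching first vowel). 'mezsodjub' -> 'mezsedjeb'
Rule 2: Consonant Assimilation: voiced obstruent before voiceless consonant becomes voiceless ('zs' -> 'ss'). 'mezsedjeb' -> 'messedjeb'
Rule 3: Final Devoicing: word-final voiced obstruent 'b' becomes voiceless 'p'. 'messedjeb' -> 'messedjep'
Final form: 'messedjep'

messedjep


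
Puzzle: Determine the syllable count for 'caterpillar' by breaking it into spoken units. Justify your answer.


Break 'caterpillar' into syllables: cat-er-pil-lar -> cat | er | pil | lar = 4 syllables

4 syllables


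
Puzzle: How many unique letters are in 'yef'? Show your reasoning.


Unique letters in 'yef': {e, f, y} = 3 distinct letters.

3


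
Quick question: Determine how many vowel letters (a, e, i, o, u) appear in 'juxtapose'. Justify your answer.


Vowels in 'juxtapose': u, a, o, e = 4 vowels.

4


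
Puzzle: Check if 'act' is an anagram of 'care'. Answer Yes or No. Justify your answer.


Sorted letters of 'act': 'act'
Sorted letters of 'care': 'acer'
They do not match.

No


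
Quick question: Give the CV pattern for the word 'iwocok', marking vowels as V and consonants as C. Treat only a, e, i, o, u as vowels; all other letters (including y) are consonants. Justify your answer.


Letter mapping: i = V, w = C, o = V, c = C, o = V, k = C.

VCVCVC


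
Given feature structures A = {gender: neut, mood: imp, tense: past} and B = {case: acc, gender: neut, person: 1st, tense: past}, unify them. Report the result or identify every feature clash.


Compare features:
case: A=_ vs B=acc -> unified: acc
gender: A=neut vs B=neut -> unified: neut
mood: A=imp vs B=_ -> unified: imp
person: A=_ vs B=1st -> unified: 1st
tense: A=past vs B=past -> unified: past
No clashes found.

Unified: {case: acc, gender: neut, mood: imp, person: 1st, tense: past}


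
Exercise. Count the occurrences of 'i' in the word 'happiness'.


Letter 'i' in 'happiness': found at position(s) 5 = 1 occurrence(s).

1


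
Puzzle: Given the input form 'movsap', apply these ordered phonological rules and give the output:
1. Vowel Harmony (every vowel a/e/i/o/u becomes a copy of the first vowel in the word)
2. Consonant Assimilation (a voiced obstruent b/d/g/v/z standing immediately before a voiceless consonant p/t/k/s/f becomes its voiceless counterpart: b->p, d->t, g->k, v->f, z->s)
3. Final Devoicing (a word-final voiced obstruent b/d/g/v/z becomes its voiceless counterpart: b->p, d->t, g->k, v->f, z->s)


Starting form: 'movsap'
Rule 1: Vowel Harmony: all vowels become 'o' (matching first vowel). 'movsap' -> 'movsop'
Rule 2: Consonant Assimilation: voiced obstruent before voiceless consonant becomes voiceless ('vs' -> 'fs'). 'movsop' -> 'mofsop'
Rule 3: Final Devoicing: final consonant 'p' is not one of the voiced obstruents b/d/g/v/z. No change.
Final form: 'mofsop'

mofsop


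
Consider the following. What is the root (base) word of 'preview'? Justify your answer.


Remove prefix 'pre' from 'preview' to get root 'view'.

view


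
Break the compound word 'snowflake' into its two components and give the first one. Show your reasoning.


Split 'snowflake' into 'snow' + 'flake'. The first part is 'snow'.

snow


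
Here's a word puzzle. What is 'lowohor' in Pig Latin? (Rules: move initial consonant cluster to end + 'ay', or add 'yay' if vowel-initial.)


'lowohor': move consonant cluster 'l' to end and add 'ay': 'owohorlay'.

owohorlay


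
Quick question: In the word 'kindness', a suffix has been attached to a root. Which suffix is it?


The word 'kindness' = 'kind' (root) + '-ness' (suffix). The suffix is '-ness'.

ness


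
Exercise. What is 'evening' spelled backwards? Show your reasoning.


Reverse 'evening' character by character: 'gnineve'.

gnineve


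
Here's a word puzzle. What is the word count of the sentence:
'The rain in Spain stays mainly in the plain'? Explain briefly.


Split into words: The | rain | in | Spain | stays | mainly | in | the | plain = 9 words.

9


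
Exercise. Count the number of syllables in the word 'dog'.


Break 'dog' into syllables: dog -> dog = 1 syllable

1 syllable


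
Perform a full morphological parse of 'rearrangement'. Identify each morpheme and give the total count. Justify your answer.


Step 1: Identify prefix: 're' (meaning: again)
Step 2: Identify root: 'arrange'
Step 3: Identify suffix(es): 'ment'
Decomposition: re- (prefix: again) + arrange (root) + -ment (suffix: action/result)
Total morphemes: 3

3 morphemes (re- (prefix: again) + arrange (root) + -ment (suffix: action/result))


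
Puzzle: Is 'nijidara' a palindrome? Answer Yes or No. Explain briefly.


Forward: 'nijidara'
Reversed: 'aradijin'
They differ.

No


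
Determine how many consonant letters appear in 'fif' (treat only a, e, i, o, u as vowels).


Consonants in 'fif': f, f = 2 consonants.

2


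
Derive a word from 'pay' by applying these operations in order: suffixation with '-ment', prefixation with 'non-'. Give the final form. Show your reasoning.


Step 1: Add suffix '-ment' to 'pay' = 'payment'
Step 2: Add prefix 'non-' to 'payment' = 'nonpayment'

nonpayment


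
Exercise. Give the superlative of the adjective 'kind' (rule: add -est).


Apply superlative formation (add -est): 'kind' -> 'kindest'.

kindest


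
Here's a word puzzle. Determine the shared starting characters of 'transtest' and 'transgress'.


Compare from the start: 5 characters match: 'trans'. Mismatch at position 6: 't' vs 'g'.

trans


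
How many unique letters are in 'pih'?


Unique letters in 'pih': {h, i, p} = 3 distinct letters.

3


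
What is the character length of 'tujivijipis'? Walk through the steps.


Spell out 'tujivijipis' and number each letter: t(1), u(2), j(3), i(4), v(5), i(6), j(7), i(8), p(9), i(10), s(11). Total: 11 letters.

11


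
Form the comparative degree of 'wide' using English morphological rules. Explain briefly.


Apply comparative formation (ends in e: add -r): 'wide' -> 'wider'.

wider


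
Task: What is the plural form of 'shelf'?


Apply rule: Change -f to -ves. 'shelf' becomes 'shelves'.

shelves


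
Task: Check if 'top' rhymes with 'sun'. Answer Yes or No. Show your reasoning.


Rime (stressed vowel + following sounds) of 'top': -op = /ɒp/
Rime of 'sun': -un = /ʌn/
/ɒp/ and /ʌn/ are different ending sounds, so the words do not rhyme.

No


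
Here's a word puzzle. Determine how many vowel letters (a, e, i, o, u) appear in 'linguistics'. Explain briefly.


Vowels in 'linguistics': i, u, i, i = 4 vowels.

4


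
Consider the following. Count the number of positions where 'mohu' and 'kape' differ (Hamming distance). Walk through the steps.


Alignment:
Position 1: 'm' vs 'k' = DIFFER
Position 2: 'o' vs 'a' = DIFFER
Position 3: 'h' vs 'p' = DIFFER
Position 4: 'u' vs 'e' = DIFFER
Total differences: 4

4


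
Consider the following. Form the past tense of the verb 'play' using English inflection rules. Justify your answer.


Apply rule: Add -ed. 'play' becomes 'played'.

played


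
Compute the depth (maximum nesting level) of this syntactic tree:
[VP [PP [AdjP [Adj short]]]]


Count bracket nesting levels:
'[' at pos 0: depth = 1
'[' at pos 4: depth = 2
'[' at pos 8: depth = 3
'[' at pos 14: depth = 4
Maximum depth reached: 4

4


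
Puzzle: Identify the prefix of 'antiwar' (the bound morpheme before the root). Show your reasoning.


The word 'antiwar' = 'anti' (prefix) + 'war' (root). The prefix is 'anti'.

anti


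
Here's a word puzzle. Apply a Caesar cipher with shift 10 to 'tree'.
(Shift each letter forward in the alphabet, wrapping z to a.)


Shift each letter by 10: t -> d, r -> b, e -> o, e -> o. Result: 'dboo'.

dboo


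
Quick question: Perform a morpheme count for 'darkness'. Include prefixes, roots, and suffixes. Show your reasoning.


Decomposition: dark (root) + -ness (suffix) = 2 morpheme(s)

2 morphemes


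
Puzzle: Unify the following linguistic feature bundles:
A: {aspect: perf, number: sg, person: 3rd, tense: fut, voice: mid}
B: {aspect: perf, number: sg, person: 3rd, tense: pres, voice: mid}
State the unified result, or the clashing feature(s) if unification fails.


Compare features:
aspect: A=perf vs B=perf -> unified: perf
number: A=sg vs B=sg -> unified: sg
person: A=3rd vs B=3rd -> unified: 3rd
tense: A=fut vs B=pres -> CLASH
voice: A=mid vs B=mid -> unified: mid
Clash detected on feature 'tense' (fut vs pres); unification fails.

CLASH on 'tense' (fut vs pres)


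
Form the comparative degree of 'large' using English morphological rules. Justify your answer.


Apply comparative formation (ends in e: add -r): 'large' -> 'larger'.

larger


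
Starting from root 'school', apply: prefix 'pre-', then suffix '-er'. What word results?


Step 1: Add prefix 'pre-' to 'school' = 'preschool'
Step 2: Add suffix '-er' to 'preschool' = 'preschooler'

preschooler


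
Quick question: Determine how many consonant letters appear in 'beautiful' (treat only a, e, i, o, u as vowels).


Consonants in 'beautiful': b, t, f, l = 4 consonants.

4


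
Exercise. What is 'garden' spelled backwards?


Reverse 'garden' character by character: 'nedrag'.

nedrag


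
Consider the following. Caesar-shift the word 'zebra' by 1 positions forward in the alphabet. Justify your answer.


Shift each letter by 1: z -> a, e -> f, b -> c, r -> s, a -> b. Result: 'afcsb'.

afcsb


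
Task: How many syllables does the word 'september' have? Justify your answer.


Break 'september' into syllables: sep-tem-ber -> sep | tem | ber = 3 syllables

3 syllables


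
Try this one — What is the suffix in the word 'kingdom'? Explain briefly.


The word 'kingdom' = 'king' (root) + '-dom' (suffix). The suffix is '-dom'.

dom


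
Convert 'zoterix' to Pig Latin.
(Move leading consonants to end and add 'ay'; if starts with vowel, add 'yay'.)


'zoterix': move consonant cluster 'z' to end and add 'ay': 'oterixzay'.

oterixzay


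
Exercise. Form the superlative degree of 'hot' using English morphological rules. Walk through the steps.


Apply superlative formation (double final consonant, add -est): 'hot' -> 'hottest'.

hottest


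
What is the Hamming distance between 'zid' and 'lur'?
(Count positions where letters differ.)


Alignment:
Position 1: 'z' vs 'l' = DIFFER
Position 2: 'i' vs 'u' = DIFFER
Position 3: 'd' vs 'r' = DIFFER
Total differences: 3

3


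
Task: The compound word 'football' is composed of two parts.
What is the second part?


Split 'football' into 'foot' + 'ball'. The second part is 'ball'.

ball


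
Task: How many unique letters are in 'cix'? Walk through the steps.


Unique letters in 'cix': {c, i, x} = 3 distinct letters.

3


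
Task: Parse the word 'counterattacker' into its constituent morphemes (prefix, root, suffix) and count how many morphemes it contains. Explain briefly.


Step 1: Identify prefix: 'counter' (meaning: against)
Step 2: Identify root: 'attack'
Step 3: Identify suffix(es): 'er'
Decomposition: counter- (prefix: against) + attack (root) + -er (suffix: one who)
Total morphemes: 3

3 morphemes (counter- (prefix: against) + attack (root) + -er (suffix: one who))


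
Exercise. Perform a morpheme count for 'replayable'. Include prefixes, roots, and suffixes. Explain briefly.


Decomposition: re- (prefix) + play (root) + -able (suffix) = 3 morpheme(s)

3 morphemes


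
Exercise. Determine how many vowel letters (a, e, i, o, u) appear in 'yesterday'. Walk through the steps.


Vowels in 'yesterday': e, e, a = 3 vowels.

3


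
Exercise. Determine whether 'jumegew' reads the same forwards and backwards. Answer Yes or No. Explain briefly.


Forward: 'jumegew'
Reversed: 'wegemuj'
They differ.

No


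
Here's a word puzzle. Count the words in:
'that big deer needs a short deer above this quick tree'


Split into words: that | big | deer | needs | a | short | deer | above | this | quick | tree = 11 words.

11


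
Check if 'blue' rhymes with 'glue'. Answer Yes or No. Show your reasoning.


Rime (stressed vowel + following sounds) of 'blue': -ue = /uː/
Rime of 'glue': -ue = /uː/
/uː/ and /uː/ are the same ending sound, so the words rhyme.

Yes


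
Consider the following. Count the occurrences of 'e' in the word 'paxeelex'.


Letter 'e' in 'paxeelex': found at position(s) 4, 5, 7 = 3 occurrence(s).

3


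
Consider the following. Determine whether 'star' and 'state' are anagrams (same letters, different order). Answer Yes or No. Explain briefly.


Sorted letters of 'star': 'arst'
Sorted letters of 'state': 'aestt'
They do not match.

No


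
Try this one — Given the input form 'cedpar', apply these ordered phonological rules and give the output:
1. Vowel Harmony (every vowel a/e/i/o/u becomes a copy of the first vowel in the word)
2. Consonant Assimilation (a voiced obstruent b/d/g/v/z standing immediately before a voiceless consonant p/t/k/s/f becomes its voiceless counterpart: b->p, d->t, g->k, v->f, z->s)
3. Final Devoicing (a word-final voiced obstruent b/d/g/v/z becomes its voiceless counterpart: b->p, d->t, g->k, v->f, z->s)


Starting form: 'cedpar'
Rule 1: Vowel Harmony: all vowels become 'e' (matching first vowel). 'cedpar' -> 'cedper'
Rule 2: Consonant Assimilation: voiced obstruent before voiceless consonant becomes voiceless ('dp' -> 'tp'). 'cedper' -> 'cetper'
Rule 3: Final Devoicing: final consonant 'r' is not one of the voiced obstruents b/d/g/v/z. No change.
Final form: 'cetper'

cetper


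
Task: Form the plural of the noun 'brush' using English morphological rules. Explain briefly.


Apply rule: Add -es (sibilant/fricative ending). 'brush' becomes 'brushes'.

brushes


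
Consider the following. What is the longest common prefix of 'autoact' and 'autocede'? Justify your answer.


Compare from the start: 4 characters match: 'auto'. Mismatch at position 5: 'a' vs 'c'.

auto


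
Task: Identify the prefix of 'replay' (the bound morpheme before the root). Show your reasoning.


The word 'replay' = 're' (prefix) + 'play' (root). The prefix is 're'.

re


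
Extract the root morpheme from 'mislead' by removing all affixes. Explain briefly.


Remove prefix 'mis' from 'mislead' to get root 'lead'.

lead


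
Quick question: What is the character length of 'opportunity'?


Spell out 'opportunity' and number each letter: o(1), p(2), p(3), o(4), r(5), t(6), u(7), n(8), i(9), t(10), y(11). Total: 11 letters.

11


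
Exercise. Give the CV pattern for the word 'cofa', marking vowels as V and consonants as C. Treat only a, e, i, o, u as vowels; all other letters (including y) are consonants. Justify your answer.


Letter mapping: c = C, o = V, f = C, a = V.

CVCV


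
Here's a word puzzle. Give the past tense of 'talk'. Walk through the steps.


Apply rule: Add -ed. 'talk' becomes 'talked'.

talked


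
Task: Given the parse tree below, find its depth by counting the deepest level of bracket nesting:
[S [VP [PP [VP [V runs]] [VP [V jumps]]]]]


Count bracket nesting levels:
'[' at pos 0: depth = 1
'[' at pos 3: depth = 2
'[' at pos 7: depth = 3
'[' at pos 11: depth = 4
'[' at pos 15: depth = 5
'[' at pos 25: depth = 4
'[' at pos 29: depth = 5
Maximum depth reached: 5

5


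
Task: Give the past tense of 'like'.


Apply rule: Add -d (word ends in -e). 'like' becomes 'liked'.

liked


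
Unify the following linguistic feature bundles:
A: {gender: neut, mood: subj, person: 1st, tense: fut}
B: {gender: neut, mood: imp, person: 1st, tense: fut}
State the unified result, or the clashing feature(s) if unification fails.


Compare features:
gender: A=neut vs B=neut -> unified: neut
mood: A=subj vs B=imp -> CLASH
person: A=1st vs B=1st -> unified: 1st
tense: A=fut vs B=fut -> unified: fut
Clash detected on feature 'mood' (subj vs imp); unification fails.

CLASH on 'mood' (subj vs imp)


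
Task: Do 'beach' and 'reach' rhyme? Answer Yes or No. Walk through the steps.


Rime (stressed vowel + following sounds) of 'beach': -each = /iːtʃ/
Rime of 'reach': -each = /iːtʃ/
/iːtʃ/ and /iːtʃ/ are the same ending sound, so the words rhyme.

Yes


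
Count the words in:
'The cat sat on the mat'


Split into words: The | cat | sat | on | the | mat = 6 words.

6


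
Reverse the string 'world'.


Reverse 'world' character by character: 'dlrow'.

dlrow


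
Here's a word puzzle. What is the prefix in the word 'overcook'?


The word 'overcook' = 'over' (prefix) + 'cook' (root). The prefix is 'over'.

over


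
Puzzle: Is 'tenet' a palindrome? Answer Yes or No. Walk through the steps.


Forward: 'tenet'
Reversed: 'tenet'
They are identical.

Yes


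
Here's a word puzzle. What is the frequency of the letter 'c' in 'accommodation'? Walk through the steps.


Letter 'c' in 'accommodation': found at position(s) 2, 3 = 2 occurrence(s).

2


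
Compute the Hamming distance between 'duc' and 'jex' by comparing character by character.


Alignment:
Position 1: 'd' vs 'j' = DIFFER
Position 2: 'u' vs 'e' = DIFFER
Position 3: 'c' vs 'x' = DIFFER
Total differences: 3

3


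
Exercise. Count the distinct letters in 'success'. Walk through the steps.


Unique letters in 'success': {c, e, s, u} = 4 distinct letters.

4


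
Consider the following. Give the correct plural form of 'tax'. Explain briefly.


Apply rule: Add -es (sibilant/fricative ending). 'tax' becomes 'taxes'.

taxes


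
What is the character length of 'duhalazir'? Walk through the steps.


Spell out 'duhalazir' and number each letter: d(1), u(2), h(3), a(4), l(5), a(6), z(7), i(8), r(9). Total: 9 letters.

9
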